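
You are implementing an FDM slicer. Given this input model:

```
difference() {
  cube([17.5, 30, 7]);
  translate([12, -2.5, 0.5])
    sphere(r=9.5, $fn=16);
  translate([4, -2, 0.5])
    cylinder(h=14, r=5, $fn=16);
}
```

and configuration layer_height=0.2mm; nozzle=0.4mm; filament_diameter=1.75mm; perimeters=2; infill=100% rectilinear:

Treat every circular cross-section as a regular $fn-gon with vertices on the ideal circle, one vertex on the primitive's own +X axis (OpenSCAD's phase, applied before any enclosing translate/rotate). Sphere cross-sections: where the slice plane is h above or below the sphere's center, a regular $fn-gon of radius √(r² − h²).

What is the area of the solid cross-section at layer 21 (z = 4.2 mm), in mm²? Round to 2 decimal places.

447.02 mm²

At z = 4.2 mm: the 17.5×30 cube contributes its full rectangle (area 525.00 mm²); the r=9.5 sphere at (12, -2.5) slices to a regular 16-gon of circumradius 8.750 (√(r²−h²) with h=3.7 from center) (area = (16/2)·8.750²·sin(360°/16) = 234.39 mm²); the r=5 cylinder at (4, -2) contributes a regular 16-gon of circumradius 5 (area = (16/2)·5.000²·sin(360°/16) = 76.54 mm²); After the difference (first − rest): starting from the 17.5×30 cube (525.00 mm²), the r=9.5 sphere at (12, -2.5) partially overlaps it — only the 67.62 mm² overlap (of its 234.39 mm²) is removed, clipping the outline; the r=5 cylinder at (4, -2) partially overlaps it — only the 10.36 mm² overlap (of its 76.54 mm²) is removed, clipping the outline — area = 447.02 mm². Overall, the cross-section is a single solid region. Net area = 447.02 mm².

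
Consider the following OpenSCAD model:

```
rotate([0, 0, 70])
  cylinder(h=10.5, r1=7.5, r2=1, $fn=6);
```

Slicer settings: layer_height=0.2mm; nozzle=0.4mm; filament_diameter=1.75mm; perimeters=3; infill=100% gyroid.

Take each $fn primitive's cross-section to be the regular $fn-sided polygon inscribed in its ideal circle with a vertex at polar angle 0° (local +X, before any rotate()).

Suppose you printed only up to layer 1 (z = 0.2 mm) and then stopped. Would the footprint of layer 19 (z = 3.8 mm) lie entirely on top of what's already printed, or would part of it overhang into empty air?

entirely on top

Compare the two slices. At z = 0.2: the cone (r1=7.5→r2=1) has section circumradius 7.376 here — a regular 6-gon (area = (6/2)·7.376²·sin(360°/6) = 141.36 mm²); (rotated 70° about Z; rotation is an isometry so areas/perimeters/island counts are preserved). At z = 3.8: the cone contributes a regular 6-gon of circumradius 5.148 (interpolated between r1=7.5 and r2=1 at t=0.362) (area = (6/2)·5.148²·sin(360°/6) = 68.84 mm²); (rotated 70° about Z; rotation is an isometry so areas/perimeters/island counts are preserved). Checking containment: the cross-section at z = 3.8 is a subset of the cross-section at z = 0.2.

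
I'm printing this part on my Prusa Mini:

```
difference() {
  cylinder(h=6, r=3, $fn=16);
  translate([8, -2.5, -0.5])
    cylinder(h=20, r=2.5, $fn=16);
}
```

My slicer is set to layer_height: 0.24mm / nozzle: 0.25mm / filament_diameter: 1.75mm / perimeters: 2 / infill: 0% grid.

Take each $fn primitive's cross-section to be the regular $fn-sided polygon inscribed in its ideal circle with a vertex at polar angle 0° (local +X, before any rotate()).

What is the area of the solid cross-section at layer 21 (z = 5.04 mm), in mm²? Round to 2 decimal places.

At z = 5.04 mm: the cylinder: section is a regular 16-gon, circumradius r=3 (area = (16/2)·3.000²·sin(360°/16) = 27.55 mm²); the r=2.5 cylinder at (8, -2.5) gives a regular 16-gon of circumradius 2.5 (constant along its height) (area = (16/2)·2.500²·sin(360°/16) = 19.13 mm²); Subtracting the remaining from the first: starting from the r=3 cylinder (27.55 mm²), the r=2.5 cylinder at (8, -2.5) misses the remaining region (no effect) — area = 27.55 mm². Overall, the cross-section is a single solid region. Net area = 27.55 mm².

27.55 mm²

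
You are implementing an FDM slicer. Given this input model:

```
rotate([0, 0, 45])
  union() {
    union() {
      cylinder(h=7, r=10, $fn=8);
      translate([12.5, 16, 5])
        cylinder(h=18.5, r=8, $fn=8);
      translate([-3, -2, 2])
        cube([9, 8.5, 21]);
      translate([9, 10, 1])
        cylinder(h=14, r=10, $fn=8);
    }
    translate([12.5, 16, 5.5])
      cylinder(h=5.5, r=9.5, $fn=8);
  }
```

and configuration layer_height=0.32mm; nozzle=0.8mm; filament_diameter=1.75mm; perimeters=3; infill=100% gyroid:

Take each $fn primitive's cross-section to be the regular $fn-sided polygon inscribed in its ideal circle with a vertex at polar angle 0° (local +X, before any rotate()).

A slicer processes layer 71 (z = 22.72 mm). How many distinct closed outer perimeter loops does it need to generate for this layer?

2

At z = 22.72 mm: the cylinder is not intersected at this z (z outside [0, 7]); the cylinder at (12.5, 16): section is a regular 8-gon, circumradius r=8; the cube at (-3, -2) (footprint 9×8.5) is included at this height; the cylinder at (9, 10) does not reach this height (z outside [1, 15]); Merging all regions: the 2 present regions are separate (no shared area or edge), so areas and boundary lengths simply add and each stays a separate island — 2 connected regions; the cylinder at (12.5, 16) is not intersected at this z (z outside [5.5, 11]); Merging all regions: only that combined region is present, so the union is just that shape — 2 connected regions; (whole slice rotated 45° about Z — lengths, areas and connectivity unchanged). The result has 2 disconnected regions.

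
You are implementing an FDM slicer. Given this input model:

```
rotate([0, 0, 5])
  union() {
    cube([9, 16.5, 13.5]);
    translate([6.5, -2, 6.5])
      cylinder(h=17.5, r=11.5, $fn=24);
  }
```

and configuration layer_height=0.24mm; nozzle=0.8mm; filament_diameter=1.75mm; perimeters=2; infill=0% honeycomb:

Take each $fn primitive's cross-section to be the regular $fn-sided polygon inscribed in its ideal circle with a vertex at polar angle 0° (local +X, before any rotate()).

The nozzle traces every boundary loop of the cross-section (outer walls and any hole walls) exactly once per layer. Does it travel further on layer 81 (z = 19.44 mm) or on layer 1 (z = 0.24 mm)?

Layer 81 (z = 19.44): the cube is not intersected at this z (z outside [0, 13.5]); the cylinder at (6.5, -2): section is a regular 24-gon, circumradius r=11.5 (perimeter = 2·24·11.500·sin(180°/24) = 72.05 mm); Taking the union: only the r=11.5 cylinder at (6.5, -2) is present, so the union is just that shape — boundary = 72.05 mm; (whole slice rotated 5° about Z — lengths, areas and connectivity unchanged). So its perimeter = 72.05 mm. Layer 1 (z = 0.24): the 9×16.5 cube contributes its full rectangle (perimeter 51.00 mm); the cylinder at (6.5, -2) is absent (z outside [6.5, 24]); Merging all regions: only the 9×16.5 cube is present, so the union is just that shape — boundary = 51.00 mm; (whole slice rotated 5° about Z — lengths, areas and connectivity unchanged). So its perimeter = 51.00 mm. Layer 81 is larger (72.05 vs 51.00 mm).

layer 81 (z = 19.44 mm)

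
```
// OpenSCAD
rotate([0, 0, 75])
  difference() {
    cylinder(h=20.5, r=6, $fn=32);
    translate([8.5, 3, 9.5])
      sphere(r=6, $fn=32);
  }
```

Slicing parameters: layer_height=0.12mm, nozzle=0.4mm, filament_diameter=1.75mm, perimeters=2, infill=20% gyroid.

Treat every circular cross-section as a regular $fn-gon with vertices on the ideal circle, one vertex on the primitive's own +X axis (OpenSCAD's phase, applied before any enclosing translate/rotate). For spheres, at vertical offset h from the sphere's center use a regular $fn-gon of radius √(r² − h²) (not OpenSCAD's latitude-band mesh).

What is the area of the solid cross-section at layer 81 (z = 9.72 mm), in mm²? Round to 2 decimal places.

96.53 mm²

At z = 9.72 mm: the r=6 cylinder gives a regular 32-gon of circumradius 6 (constant along its height) (area = (32/2)·6.000²·sin(360°/32) = 112.37 mm²); the r=6 sphere at (8.5, 3) contributes a regular 32-gon of circumradius √(6²−0.22²) = 5.996 (area = (32/2)·5.996²·sin(360°/32) = 112.22 mm²); Taking the first minus the rest: starting from the r=6 cylinder (112.37 mm²), the r=6 sphere at (8.5, 3) partially overlaps it — only the 15.84 mm² overlap (of its 112.22 mm²) is removed, clipping the outline — area = 96.53 mm²; (whole slice rotated 75° about Z — lengths, areas and connectivity unchanged). Overall, the cross-section is a single solid region. Net area = 96.53 mm².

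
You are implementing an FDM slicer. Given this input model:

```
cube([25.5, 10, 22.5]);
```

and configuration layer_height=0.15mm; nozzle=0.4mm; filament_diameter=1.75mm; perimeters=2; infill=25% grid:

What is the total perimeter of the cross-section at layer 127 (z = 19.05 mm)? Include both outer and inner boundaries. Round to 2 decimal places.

71.00 mm

At z = 19.05 mm: the 25.5×10 cube contributes its full rectangle (perimeter 71.00 mm). Overall, the cross-section is a single solid region. Total boundary length (outer) = 71.00 mm.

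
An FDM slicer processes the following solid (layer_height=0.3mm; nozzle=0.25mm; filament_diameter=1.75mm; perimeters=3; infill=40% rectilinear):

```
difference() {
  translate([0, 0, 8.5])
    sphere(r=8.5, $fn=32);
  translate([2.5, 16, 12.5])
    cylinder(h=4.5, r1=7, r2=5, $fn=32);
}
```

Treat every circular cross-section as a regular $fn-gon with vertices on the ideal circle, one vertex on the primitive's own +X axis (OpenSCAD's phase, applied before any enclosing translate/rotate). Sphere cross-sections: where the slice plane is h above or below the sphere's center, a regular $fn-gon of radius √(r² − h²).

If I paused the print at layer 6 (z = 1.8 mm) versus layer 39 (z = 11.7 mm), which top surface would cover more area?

layer 39 (z = 11.7 mm)

Layer 6 (z = 1.8): the r=8.5 sphere slices to a regular 32-gon of circumradius 5.231 (√(r²−h²) with h=6.7 from center) (area = (32/2)·5.231²·sin(360°/32) = 85.40 mm²); the cone at (2.5, 16) is absent (z outside [12.5, 17]); Taking the first minus the rest: none of the subtracted shapes is present at this height, so the r=8.5 sphere is unchanged — area = 85.40 mm². So its area = 85.40 mm². Layer 39 (z = 11.7): the sphere: section is a regular 32-gon, circumradius = √(r²−h²) = √(8.5²−3.2²) = 7.875 (area = (32/2)·7.875²·sin(360°/32) = 193.56 mm²); the cone at (2.5, 16) is not intersected at this z (z outside [12.5, 17]); Subtracting the remaining from the first: none of the subtracted shapes is present at this height, so the r=8.5 sphere is unchanged — area = 193.56 mm². So its area = 193.56 mm². Layer 39 is larger (193.56 vs 85.40 mm²).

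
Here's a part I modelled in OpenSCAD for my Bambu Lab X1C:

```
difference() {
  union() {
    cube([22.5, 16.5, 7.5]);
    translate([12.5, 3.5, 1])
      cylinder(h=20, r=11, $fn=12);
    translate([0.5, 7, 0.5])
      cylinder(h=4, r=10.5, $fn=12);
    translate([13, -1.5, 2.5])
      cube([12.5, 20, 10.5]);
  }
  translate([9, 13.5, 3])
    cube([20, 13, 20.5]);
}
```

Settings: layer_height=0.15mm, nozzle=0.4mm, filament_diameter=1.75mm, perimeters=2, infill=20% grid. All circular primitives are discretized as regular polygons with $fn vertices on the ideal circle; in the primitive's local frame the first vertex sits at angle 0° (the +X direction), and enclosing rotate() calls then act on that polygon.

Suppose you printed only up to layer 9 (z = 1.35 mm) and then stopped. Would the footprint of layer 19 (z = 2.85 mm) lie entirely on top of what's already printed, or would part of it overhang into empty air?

Compare the two slices. At z = 1.35: the cube (footprint 22.5×16.5) is included at this height (area 371.25 mm²); the cylinder at (12.5, 3.5): section is a regular 12-gon, circumradius r=11 (area = (12/2)·11.000²·sin(360°/12) = 363.00 mm²); the r=10.5 cylinder at (0.5, 7) gives a regular 12-gon of circumradius 10.5 (constant along its height) (area = (12/2)·10.500²·sin(360°/12) = 330.75 mm²); the cube at (13, -1.5) is not intersected at this z (z outside [2.5, 13]); Merging all regions: the regions partially overlap — summed areas 1065.00 mm² minus the doubly-counted overlap 415.67 mm² gives 649.33 mm² — area = 649.33 mm²; the cube at (9, 13.5) is absent (z outside [3, 23.5]); Subtracting the remaining from the first: none of the subtracted shapes is present at this height, so that combined region is unchanged — area = 649.33 mm². At z = 2.85: the cube (footprint 22.5×16.5) is included at this height (area 371.25 mm²); the r=11 cylinder at (12.5, 3.5) gives a regular 12-gon of circumradius 11 (constant along its height) (area = (12/2)·11.000²·sin(360°/12) = 363.00 mm²); the r=10.5 cylinder at (0.5, 7) contributes a regular 12-gon of circumradius 10.5 (area = (12/2)·10.500²·sin(360°/12) = 330.75 mm²); the cube at (13, -1.5) (footprint 12.5×20) is included at this height (area 250.00 mm²); Combining (union): the regions partially overlap — summed areas 1315.00 mm² minus the doubly-counted overlap 590.19 mm² gives 724.81 mm² — area = 724.81 mm²; the cube at (9, 13.5) does not reach this height (z outside [3, 23.5]); After the difference (first − rest): none of the subtracted shapes is present at this height, so the result so far is unchanged — area = 724.81 mm². Checking containment: at z = 2.85 the cross-section extends beyond the z = 1.35 cross-section by about 75.48 mm².

part overhangs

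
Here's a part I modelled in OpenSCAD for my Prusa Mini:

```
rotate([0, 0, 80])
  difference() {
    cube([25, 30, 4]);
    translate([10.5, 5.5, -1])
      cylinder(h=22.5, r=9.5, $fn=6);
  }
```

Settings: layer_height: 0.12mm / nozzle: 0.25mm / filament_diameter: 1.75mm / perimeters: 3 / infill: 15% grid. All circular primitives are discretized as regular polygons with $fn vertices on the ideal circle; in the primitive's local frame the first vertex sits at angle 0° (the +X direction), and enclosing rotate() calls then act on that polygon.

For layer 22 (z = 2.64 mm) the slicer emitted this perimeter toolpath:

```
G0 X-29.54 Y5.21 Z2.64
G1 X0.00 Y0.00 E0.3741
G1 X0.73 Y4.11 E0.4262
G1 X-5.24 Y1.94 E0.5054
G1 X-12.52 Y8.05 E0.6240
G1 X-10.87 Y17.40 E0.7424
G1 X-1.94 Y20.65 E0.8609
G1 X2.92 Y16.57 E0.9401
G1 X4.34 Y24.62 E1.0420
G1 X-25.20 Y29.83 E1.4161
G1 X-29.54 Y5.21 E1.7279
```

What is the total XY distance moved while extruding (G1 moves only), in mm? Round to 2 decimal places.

Sum the Euclidean lengths of each G1 segment: total = 138.54 mm.

138.54 mm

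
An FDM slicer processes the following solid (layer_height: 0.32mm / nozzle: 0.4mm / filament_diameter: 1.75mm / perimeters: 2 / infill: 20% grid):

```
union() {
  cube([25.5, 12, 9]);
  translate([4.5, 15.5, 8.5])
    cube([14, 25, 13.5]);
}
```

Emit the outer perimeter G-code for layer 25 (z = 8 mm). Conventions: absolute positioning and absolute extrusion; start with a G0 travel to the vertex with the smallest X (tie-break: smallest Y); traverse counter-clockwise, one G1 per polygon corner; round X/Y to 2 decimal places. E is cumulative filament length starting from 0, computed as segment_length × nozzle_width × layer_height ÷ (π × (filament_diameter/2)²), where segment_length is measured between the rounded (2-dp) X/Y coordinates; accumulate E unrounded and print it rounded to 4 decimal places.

G0 X0.00 Y0.00 Z8.00
G1 X25.50 Y0.00 E1.3570
G1 X25.50 Y12.00 E1.9956
G1 X0.00 Y12.00 E3.3526
G1 X0.00 Y0.00 E3.9912

At z = 8 mm: the cube (footprint 25.5×12) is included at this height; the cube at (4.5, 15.5) is absent (z outside [8.5, 22]); Combining (union): only the 25.5×12 cube is present, so the union is just that shape — 1 connected region. The outline is a single polygon with 4 vertices. Extrusion per mm of travel: 0.4 × 0.32 / (π × 0.875²) = 0.053216. Accumulating E over each segment gives final E = 3.9912.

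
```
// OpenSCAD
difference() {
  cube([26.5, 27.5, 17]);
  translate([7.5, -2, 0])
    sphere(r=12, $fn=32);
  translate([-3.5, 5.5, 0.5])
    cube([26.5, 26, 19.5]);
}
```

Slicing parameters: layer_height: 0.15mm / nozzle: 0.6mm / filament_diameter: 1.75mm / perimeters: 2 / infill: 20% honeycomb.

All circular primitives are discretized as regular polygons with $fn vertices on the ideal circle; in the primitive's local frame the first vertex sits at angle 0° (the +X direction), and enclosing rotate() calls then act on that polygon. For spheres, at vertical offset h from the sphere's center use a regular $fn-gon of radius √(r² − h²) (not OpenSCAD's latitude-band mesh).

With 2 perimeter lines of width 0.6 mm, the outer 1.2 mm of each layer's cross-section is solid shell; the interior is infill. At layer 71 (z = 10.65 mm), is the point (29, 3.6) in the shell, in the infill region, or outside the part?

At z = 10.65 mm: the cube is present — its section is the full 26.5×27.5 rectangle; the sphere at (7.5, -2): section is a regular 32-gon, circumradius = √(r²−h²) = √(12²−10.65²) = 5.530; the cube at (-3.5, 5.5) is present — its section is the full 26.5×26 rectangle; Subtracting the remaining from the first: starting from the 26.5×27.5 cube, the r=12 sphere at (7.5, -2) partially overlaps it — only the 26.17 mm² overlap (of its 95.45 mm²) is removed, clipping the outline; the 26.5×26 cube at (-3.5, 5.5) partially overlaps it — only the 506.00 mm² overlap (of its 689.00 mm²) is removed, clipping the outline — 1 connected region. Overall, the cross-section is a single solid region. The nearest boundary edge runs (26.50, 27.50)→(26.50, 0.00); distance from the point to it = 2.50 mm. The point is not inside any of the regions above, so it lies outside the cross-section (2.50 mm from the nearest boundary).

outside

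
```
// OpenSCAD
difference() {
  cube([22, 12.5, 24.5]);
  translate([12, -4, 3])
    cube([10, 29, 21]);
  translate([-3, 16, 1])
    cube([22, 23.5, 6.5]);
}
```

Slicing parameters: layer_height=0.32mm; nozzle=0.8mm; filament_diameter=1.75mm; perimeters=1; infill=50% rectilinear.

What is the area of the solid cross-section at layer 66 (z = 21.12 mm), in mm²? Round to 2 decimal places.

150.00 mm²

At z = 21.12 mm: the cube (footprint 22×12.5) is included at this height (area 275.00 mm²); the cube at (12, -4) is present — its section is the full 10×29 rectangle (area 290.00 mm²); the cube at (-3, 16) does not reach this height (z outside [1, 7.5]); Taking the first minus the rest: starting from the 22×12.5 cube (275.00 mm²), the 10×29 cube at (12, -4) partially overlaps it — only the 125.00 mm² overlap (of its 290.00 mm²) is removed, clipping the outline — area = 150.00 mm². Overall, the cross-section is a single solid region. Net area = 150.00 mm².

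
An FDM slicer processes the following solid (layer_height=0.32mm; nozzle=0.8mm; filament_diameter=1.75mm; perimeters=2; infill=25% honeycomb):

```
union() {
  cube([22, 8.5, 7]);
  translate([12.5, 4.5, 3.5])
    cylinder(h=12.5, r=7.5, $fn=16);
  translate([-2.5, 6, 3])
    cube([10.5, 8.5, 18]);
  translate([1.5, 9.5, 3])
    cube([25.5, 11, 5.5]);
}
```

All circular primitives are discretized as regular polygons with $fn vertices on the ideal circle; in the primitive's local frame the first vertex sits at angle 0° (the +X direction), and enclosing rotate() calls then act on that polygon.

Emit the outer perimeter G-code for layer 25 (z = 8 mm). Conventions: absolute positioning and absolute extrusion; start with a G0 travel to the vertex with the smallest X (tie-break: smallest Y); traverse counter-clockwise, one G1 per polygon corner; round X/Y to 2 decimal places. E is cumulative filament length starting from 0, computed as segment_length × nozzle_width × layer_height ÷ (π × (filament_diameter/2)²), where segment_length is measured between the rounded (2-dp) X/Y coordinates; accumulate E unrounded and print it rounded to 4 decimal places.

G0 X-2.50 Y6.00 Z8.00
G1 X5.30 Y6.00 E0.8302
G1 X5.00 Y4.50 E0.9930
G1 X5.57 Y1.63 E1.3044
G1 X7.20 Y-0.80 E1.6158
G1 X9.63 Y-2.43 E1.9273
G1 X12.50 Y-3.00 E2.2387
G1 X15.37 Y-2.43 E2.5501
G1 X17.80 Y-0.80 E2.8615
G1 X19.43 Y1.63 E3.1730
G1 X20.00 Y4.50 E3.4844
G1 X19.43 Y7.37 E3.7958
G1 X18.01 Y9.50 E4.0683
G1 X27.00 Y9.50 E5.0251
G1 X27.00 Y20.50 E6.1959
G1 X1.50 Y20.50 E8.9099
G1 X1.50 Y14.50 E9.5485
G1 X-2.50 Y14.50 E9.9742
G1 X-2.50 Y6.00 E10.8789

At z = 8 mm: the cube is not intersected at this z (z outside [0, 7]); the r=7.5 cylinder at (12.5, 4.5) contributes a regular 16-gon of circumradius 7.5; the 10.5×8.5 cube at (-2.5, 6) contributes its full rectangle; the 25.5×11 cube at (1.5, 9.5) contributes its full rectangle; Combining (union): the regions partially overlap (shared area 57.88 mm²), so overlapping operands fuse into one piece — 1 connected region. The outline is a single polygon with 18 vertices. Extrusion per mm of travel: 0.8 × 0.32 / (π × 0.875²) = 0.106432. Accumulating E over each segment gives final E = 10.8789.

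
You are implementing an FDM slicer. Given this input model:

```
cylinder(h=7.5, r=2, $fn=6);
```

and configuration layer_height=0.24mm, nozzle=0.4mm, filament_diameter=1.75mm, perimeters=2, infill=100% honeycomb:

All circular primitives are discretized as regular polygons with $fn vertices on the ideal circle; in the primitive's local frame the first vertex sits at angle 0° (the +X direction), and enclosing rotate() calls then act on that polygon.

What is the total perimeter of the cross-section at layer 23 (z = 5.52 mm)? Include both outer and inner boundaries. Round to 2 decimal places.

At z = 5.52 mm: the r=2 cylinder gives a regular 6-gon of circumradius 2 (constant along its height) (perimeter = 2·6·2.000·sin(180°/6) = 12.00 mm). Overall, the cross-section is a single solid region. Total boundary length (outer) = 12.00 mm.

12.00 mm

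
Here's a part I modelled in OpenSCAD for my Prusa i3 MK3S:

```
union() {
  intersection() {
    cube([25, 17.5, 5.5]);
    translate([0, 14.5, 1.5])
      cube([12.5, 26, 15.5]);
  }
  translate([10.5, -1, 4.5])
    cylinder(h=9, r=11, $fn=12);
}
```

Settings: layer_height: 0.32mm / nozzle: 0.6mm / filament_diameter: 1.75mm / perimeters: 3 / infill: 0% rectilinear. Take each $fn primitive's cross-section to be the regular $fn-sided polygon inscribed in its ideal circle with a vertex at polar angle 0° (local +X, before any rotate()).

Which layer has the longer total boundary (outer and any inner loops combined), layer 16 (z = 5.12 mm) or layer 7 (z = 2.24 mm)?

layer 16 (z = 5.12 mm)

Layer 16 (z = 5.12): the cube (footprint 25×17.5) is included at this height (perimeter 85.00 mm); the cube at (0, 14.5) is present — its section is the full 12.5×26 rectangle (perimeter 77.00 mm); After intersecting: the 12.5×26 cube at (0, 14.5) partially overlaps the 25×17.5 cube; clipping to the common part keeps 37.50 mm² — boundary = 31.00 mm; the cylinder at (10.5, -1): section is a regular 12-gon, circumradius r=11 (perimeter = 2·12·11.000·sin(180°/12) = 68.33 mm); Taking the union: the 2 present regions are separate (no shared area or edge), so areas and boundary lengths simply add and each stays a separate island — boundary = 99.33 mm. So its perimeter = 99.33 mm. Layer 7 (z = 2.24): the cube (footprint 25×17.5) is included at this height (perimeter 85.00 mm); the 12.5×26 cube at (0, 14.5) contributes its full rectangle (perimeter 77.00 mm); Taking the intersection: the 12.5×26 cube at (0, 14.5) partially overlaps the 25×17.5 cube; clipping to the common part keeps 37.50 mm² — boundary = 31.00 mm; the cylinder at (10.5, -1) is not intersected at this z (z outside [4.5, 13.5]); Combining (union): only the result so far is present, so the union is just that shape — boundary = 31.00 mm. So its perimeter = 31.00 mm. Layer 16 is larger (99.33 vs 31.00 mm).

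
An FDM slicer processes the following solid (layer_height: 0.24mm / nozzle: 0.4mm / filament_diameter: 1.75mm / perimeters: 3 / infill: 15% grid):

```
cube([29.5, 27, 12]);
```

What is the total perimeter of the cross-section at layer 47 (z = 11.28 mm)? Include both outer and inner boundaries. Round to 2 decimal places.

113.00 mm

At z = 11.28 mm: the 29.5×27 cube contributes its full rectangle (perimeter 113.00 mm). Overall, the cross-section is a single solid region. Total boundary length (outer) = 113.00 mm.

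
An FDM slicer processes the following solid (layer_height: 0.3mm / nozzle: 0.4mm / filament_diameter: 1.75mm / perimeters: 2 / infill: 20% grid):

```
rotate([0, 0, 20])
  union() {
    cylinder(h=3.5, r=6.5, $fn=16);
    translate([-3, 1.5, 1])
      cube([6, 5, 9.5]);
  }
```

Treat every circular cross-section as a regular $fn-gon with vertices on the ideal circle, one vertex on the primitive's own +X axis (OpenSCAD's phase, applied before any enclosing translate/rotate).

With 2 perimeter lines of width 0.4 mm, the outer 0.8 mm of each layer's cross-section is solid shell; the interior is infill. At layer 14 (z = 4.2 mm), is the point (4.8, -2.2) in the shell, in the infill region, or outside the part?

outside

At z = 4.2 mm: the cylinder does not reach this height (z outside [0, 3.5]); the cube at (-3, 1.5) (footprint 6×5) is included at this height; Taking the union: only the 6×5 cube at (-3, 1.5) is present, so the union is just that shape — 1 connected region; (whole slice rotated 20° about Z — lengths, areas and connectivity unchanged). Overall, the cross-section is a single solid region. Undo the 20° rotation: the query point maps to (3.758, -3.709) in the un-rotated model frame. The nearest boundary edge runs (-3.00, 1.50)→(3.00, 1.50); distance from the point to it = 5.26 mm. The point is not inside any of the regions above, so it lies outside the cross-section (5.26 mm from the nearest boundary).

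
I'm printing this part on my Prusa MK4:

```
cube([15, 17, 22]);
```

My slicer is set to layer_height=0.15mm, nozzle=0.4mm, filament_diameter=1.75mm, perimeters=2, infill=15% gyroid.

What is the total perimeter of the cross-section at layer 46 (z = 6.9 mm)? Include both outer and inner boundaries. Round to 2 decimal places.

At z = 6.9 mm: the 15×17 cube contributes its full rectangle (perimeter 64.00 mm). Overall, the cross-section is a single solid region. Total boundary length (outer) = 64.00 mm.

64.00 mm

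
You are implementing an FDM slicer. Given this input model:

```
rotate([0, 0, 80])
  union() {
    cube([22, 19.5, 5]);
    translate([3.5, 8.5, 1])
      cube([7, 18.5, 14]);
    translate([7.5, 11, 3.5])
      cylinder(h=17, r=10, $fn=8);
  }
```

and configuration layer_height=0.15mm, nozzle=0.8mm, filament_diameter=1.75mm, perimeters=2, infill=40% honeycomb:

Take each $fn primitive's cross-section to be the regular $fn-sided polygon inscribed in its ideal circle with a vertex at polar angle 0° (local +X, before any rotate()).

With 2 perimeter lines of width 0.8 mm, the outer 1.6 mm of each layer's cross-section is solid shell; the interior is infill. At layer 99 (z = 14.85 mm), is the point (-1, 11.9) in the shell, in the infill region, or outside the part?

shell

At z = 14.85 mm: the cube is absent (z outside [0, 5]); the cube at (3.5, 8.5) is present — its section is the full 7×18.5 rectangle; the r=10 cylinder at (7.5, 11) gives a regular 8-gon of circumradius 10 (constant along its height); Taking the union: the regions partially overlap (shared area 82.32 mm²), so overlapping operands fuse into one piece — 1 connected region; (whole slice rotated 80° about Z — lengths, areas and connectivity unchanged). Overall, the cross-section is a single solid region. Undo the 80° rotation: the query point maps to (11.546, 3.051) in the un-rotated model frame. The nearest boundary edge runs (14.57, 3.93)→(7.50, 1.00); distance from the point to it = 0.35 mm. The point is inside the cross-section, 0.35 mm from the nearest boundary — within the 1.6 mm shell band (2 × 0.8).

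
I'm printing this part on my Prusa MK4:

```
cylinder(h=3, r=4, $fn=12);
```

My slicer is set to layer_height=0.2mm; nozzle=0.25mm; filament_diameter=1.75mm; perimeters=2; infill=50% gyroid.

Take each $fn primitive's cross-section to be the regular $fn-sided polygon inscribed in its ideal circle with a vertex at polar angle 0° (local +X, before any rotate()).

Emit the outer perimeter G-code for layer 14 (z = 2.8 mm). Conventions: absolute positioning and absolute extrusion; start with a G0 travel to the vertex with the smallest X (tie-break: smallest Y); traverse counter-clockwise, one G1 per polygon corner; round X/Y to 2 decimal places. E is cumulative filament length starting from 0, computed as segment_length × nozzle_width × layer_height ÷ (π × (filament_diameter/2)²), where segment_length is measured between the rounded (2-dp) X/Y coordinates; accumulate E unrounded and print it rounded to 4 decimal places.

At z = 2.8 mm: the r=4 cylinder contributes a regular 12-gon of circumradius 4. The outline is a single polygon with 12 vertices. Extrusion per mm of travel: 0.25 × 0.2 / (π × 0.875²) = 0.020788. Accumulating E over each segment gives final E = 0.5162.

G0 X-4.00 Y0.00 Z2.80
G1 X-3.46 Y-2.00 E0.0431
G1 X-2.00 Y-3.46 E0.0860
G1 X0.00 Y-4.00 E0.1290
G1 X2.00 Y-3.46 E0.1721
G1 X3.46 Y-2.00 E0.2150
G1 X4.00 Y0.00 E0.2581
G1 X3.46 Y2.00 E0.3012
G1 X2.00 Y3.46 E0.3441
G1 X0.00 Y4.00 E0.3871
G1 X-2.00 Y3.46 E0.4302
G1 X-3.46 Y2.00 E0.4731
G1 X-4.00 Y0.00 E0.5162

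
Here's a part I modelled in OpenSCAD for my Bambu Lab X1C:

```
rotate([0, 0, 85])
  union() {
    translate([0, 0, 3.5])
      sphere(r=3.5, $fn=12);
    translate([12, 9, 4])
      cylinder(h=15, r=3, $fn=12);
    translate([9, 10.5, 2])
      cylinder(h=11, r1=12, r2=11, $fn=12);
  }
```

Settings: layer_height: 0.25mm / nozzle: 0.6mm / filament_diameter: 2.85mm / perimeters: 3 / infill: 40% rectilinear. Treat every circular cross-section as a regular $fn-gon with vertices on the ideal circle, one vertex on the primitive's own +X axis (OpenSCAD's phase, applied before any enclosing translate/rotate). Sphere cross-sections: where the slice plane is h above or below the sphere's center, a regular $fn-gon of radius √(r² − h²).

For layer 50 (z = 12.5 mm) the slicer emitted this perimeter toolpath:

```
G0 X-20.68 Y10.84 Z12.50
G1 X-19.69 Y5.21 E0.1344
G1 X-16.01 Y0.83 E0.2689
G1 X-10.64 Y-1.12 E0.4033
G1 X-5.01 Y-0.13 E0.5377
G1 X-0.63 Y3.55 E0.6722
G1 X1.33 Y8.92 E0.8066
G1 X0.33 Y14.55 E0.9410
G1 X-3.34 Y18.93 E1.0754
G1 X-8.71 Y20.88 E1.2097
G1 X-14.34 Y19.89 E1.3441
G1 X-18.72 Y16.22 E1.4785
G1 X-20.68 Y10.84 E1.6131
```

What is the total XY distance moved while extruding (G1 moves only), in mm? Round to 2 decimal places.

Sum the Euclidean lengths of each G1 segment: total = 68.61 mm.

68.61 mm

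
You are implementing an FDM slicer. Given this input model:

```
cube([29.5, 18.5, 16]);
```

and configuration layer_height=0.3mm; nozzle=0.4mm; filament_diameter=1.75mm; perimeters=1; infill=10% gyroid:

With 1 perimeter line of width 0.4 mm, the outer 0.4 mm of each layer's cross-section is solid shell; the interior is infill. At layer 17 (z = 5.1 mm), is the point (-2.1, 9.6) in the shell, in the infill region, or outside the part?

At z = 5.1 mm: the 29.5×18.5 cube contributes its full rectangle. Overall, the cross-section is a single solid region. The nearest boundary edge runs (0.00, 18.50)→(0.00, 0.00); distance from the point to it = 2.10 mm. The point is not inside any of the regions above, so it lies outside the cross-section (2.10 mm from the nearest boundary).

outside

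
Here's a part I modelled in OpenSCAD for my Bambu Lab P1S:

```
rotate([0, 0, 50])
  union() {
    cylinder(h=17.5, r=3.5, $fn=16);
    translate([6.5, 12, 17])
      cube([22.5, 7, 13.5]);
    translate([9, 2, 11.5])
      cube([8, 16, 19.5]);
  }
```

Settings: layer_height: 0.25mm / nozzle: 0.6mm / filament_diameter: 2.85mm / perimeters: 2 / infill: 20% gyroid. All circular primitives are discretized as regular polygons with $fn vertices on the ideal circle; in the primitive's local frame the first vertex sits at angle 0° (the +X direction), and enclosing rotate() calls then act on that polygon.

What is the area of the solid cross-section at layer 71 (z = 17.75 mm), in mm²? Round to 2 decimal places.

237.50 mm²

At z = 17.75 mm: the cylinder does not reach this height (z outside [0, 17.5]); the cube at (6.5, 12) is present — its section is the full 22.5×7 rectangle (area 157.50 mm²); the cube at (9, 2) (footprint 8×16) is included at this height (area 128.00 mm²); Merging all regions: the regions partially overlap — summed areas 285.50 mm² minus the doubly-counted overlap 48.00 mm² gives 237.50 mm² — area = 237.50 mm²; (whole slice rotated 50° about Z — lengths, areas and connectivity unchanged). Overall, the cross-section is a single solid region. Net area = 237.50 mm².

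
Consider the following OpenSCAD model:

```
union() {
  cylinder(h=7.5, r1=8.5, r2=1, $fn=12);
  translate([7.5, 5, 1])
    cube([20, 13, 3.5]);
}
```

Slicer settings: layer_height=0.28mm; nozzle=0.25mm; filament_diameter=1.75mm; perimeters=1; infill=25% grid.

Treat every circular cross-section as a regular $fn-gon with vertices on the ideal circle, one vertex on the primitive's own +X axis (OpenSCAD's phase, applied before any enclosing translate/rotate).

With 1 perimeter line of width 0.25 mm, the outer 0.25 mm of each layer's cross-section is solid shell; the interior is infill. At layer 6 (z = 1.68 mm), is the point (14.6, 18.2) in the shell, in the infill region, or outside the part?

At z = 1.68 mm: the cone (r1=8.5→r2=1) has section circumradius 6.820 here — a regular 12-gon; the 20×13 cube at (7.5, 5) contributes its full rectangle; Taking the union: the 2 present regions are separate (no shared area or edge), so areas and boundary lengths simply add and each stays a separate island — 2 connected regions. Overall, the cross-section has 2 separate islands. The nearest boundary edge runs (7.50, 18.00)→(27.50, 18.00); distance from the point to it = 0.20 mm. The point is not inside any of the regions above, so it lies outside the cross-section (0.20 mm from the nearest boundary).

outside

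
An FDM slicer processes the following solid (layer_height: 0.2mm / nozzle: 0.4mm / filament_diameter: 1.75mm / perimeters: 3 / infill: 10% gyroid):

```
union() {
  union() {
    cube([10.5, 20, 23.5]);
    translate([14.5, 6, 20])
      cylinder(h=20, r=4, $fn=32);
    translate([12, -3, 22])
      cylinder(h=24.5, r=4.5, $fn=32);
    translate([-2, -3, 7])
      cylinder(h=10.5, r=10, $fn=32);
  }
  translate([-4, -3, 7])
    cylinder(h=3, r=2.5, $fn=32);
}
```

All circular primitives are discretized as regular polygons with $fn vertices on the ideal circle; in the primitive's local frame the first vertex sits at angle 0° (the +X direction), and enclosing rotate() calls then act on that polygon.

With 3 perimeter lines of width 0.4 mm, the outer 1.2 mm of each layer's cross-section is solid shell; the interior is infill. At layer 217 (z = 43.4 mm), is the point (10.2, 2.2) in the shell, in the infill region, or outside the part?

At z = 43.4 mm: the cube is absent (z outside [0, 23.5]); the cylinder at (14.5, 6) does not reach this height (z outside [20, 40]); the r=4.5 cylinder at (12, -3) gives a regular 32-gon of circumradius 4.5 (constant along its height); the cylinder at (-2, -3) does not reach this height (z outside [7, 17.5]); Merging all regions: only the r=4.5 cylinder at (12, -3) is present, so the union is just that shape — 1 connected region; the cylinder at (-4, -3) is absent (z outside [7, 10]); Taking the union: only the result so far is present, so the union is just that shape — 1 connected region. Overall, the cross-section is a single solid region. The nearest boundary edge runs (11.12, 1.41)→(10.28, 1.16); distance from the point to it = 1.02 mm. The point is not inside any of the regions above, so it lies outside the cross-section (1.02 mm from the nearest boundary).

outside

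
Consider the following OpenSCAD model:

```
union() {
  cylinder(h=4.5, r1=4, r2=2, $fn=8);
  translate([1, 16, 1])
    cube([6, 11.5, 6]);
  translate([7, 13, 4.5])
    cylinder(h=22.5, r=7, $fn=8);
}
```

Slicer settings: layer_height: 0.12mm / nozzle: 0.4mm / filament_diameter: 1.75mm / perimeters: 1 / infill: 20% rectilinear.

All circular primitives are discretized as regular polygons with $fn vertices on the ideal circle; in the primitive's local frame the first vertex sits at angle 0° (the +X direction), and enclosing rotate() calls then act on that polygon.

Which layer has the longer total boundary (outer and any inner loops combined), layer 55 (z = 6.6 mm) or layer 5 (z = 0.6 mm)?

layer 55 (z = 6.6 mm)

Layer 55 (z = 6.6): the cone is absent (z outside [0, 4.5]); the cube at (1, 16) is present — its section is the full 6×11.5 rectangle (perimeter 35.00 mm); the r=7 cylinder at (7, 13) contributes a regular 8-gon of circumradius 7 (perimeter = 2·8·7.000·sin(180°/8) = 42.86 mm); Taking the union: the regions partially overlap (shared area 15.51 mm²), so the edge portions inside another operand are dropped and the merged outline is re-measured after clipping — boundary = 60.64 mm. So its perimeter = 60.64 mm. Layer 5 (z = 0.6): the cone: at t=0.133 of its height the radius interpolates to r₁+(r₂−r₁)t = 3.733, giving a regular 8-gon of that circumradius (perimeter = 2·8·3.733·sin(180°/8) = 22.86 mm); the cube at (1, 16) does not reach this height (z outside [1, 7]); the cylinder at (7, 13) does not reach this height (z outside [4.5, 27]); Combining (union): only the cone is present, so the union is just that shape — boundary = 22.86 mm. So its perimeter = 22.86 mm. Layer 55 is larger (60.64 vs 22.86 mm).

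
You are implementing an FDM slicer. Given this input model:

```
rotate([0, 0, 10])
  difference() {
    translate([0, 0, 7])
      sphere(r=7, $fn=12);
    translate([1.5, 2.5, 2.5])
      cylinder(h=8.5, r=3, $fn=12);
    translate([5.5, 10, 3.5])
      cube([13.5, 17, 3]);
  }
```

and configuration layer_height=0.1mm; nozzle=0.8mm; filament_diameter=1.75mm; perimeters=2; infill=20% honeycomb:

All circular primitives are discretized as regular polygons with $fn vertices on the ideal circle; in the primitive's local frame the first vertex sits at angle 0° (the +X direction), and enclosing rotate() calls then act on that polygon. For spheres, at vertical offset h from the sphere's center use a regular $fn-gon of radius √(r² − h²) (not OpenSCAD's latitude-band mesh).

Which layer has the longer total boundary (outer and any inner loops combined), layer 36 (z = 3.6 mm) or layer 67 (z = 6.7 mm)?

layer 67 (z = 6.7 mm)

Layer 36 (z = 3.6): the sphere: section is a regular 12-gon, circumradius = √(r²−h²) = √(7²−3.4²) = 6.119 (perimeter = 2·12·6.119·sin(180°/12) = 38.01 mm); the cylinder at (1.5, 2.5): section is a regular 12-gon, circumradius r=3 (perimeter = 2·12·3.000·sin(180°/12) = 18.63 mm); the cube at (5.5, 10) (footprint 13.5×17) is included at this height (perimeter 61.00 mm); Taking the first minus the rest: starting from the r=7 sphere, the r=3 cylinder at (1.5, 2.5) lies wholly inside it (removes its full 27.00 mm² and its 18.63 mm outline becomes a hole wall); the 13.5×17 cube at (5.5, 10) misses the remaining region (no effect) — boundary (outer + 1 inner loop) = 56.64 mm; (rotated 10° about Z; rotation is an isometry so areas/perimeters/island counts are preserved). So its perimeter = 56.64 mm. Layer 67 (z = 6.7): the r=7 sphere contributes a regular 12-gon of circumradius √(7²−0.3²) = 6.994 (perimeter = 2·12·6.994·sin(180°/12) = 43.44 mm); the r=3 cylinder at (1.5, 2.5) contributes a regular 12-gon of circumradius 3 (perimeter = 2·12·3.000·sin(180°/12) = 18.63 mm); the cube at (5.5, 10) is absent (z outside [3.5, 6.5]); Taking the first minus the rest: starting from the r=7 sphere, the r=3 cylinder at (1.5, 2.5) lies wholly inside it (removes its full 27.00 mm² and its 18.63 mm outline becomes a hole wall) — boundary (outer + 1 inner loop) = 62.08 mm; (whole slice rotated 10° about Z — lengths, areas and connectivity unchanged). So its perimeter = 62.08 mm. Layer 67 is larger (62.08 vs 56.64 mm).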